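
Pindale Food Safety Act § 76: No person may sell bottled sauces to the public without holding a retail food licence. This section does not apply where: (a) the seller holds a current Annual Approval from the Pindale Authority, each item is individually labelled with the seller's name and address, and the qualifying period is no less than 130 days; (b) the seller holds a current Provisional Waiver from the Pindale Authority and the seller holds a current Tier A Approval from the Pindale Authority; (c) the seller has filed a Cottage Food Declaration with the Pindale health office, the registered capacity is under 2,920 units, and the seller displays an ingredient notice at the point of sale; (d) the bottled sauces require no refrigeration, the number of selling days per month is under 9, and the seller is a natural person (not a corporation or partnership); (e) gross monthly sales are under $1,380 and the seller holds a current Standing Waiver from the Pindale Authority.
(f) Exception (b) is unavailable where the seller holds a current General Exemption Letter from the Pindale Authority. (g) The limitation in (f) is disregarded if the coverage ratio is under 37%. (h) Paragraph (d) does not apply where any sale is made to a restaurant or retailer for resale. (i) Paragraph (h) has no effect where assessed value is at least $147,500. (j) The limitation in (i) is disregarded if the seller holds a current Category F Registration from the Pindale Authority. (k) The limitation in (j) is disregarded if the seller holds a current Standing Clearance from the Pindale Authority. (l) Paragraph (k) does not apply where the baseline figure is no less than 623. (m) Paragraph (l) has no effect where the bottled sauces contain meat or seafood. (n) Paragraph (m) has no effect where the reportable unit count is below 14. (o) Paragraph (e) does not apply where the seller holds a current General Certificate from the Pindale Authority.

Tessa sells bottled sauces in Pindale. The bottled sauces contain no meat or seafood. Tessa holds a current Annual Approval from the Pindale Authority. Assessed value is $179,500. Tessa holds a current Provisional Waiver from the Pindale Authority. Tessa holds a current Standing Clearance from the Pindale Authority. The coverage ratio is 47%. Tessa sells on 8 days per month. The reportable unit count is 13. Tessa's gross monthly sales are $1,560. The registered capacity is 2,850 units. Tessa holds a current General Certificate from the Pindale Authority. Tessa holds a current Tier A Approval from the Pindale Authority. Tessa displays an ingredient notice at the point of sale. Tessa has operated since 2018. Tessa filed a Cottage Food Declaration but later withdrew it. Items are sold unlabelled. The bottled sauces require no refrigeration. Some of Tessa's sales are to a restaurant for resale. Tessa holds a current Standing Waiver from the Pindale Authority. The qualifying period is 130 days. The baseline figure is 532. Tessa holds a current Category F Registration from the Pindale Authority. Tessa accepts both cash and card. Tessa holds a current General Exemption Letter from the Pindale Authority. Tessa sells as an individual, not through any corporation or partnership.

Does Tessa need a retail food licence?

Exception (a) fails — items are sold unlabelled.
All of (b)'s requirements are met (a current Provisional Waiver is held; a current Tier A Approval is held). But applying paragraphs (f)–(g): (f) is engaged — a current General Exemption Letter is held. (g), which would lift (f), is inapplicable — the coverage ratio is 47%, not under 37%. (b) is therefore removed.
Exception (c) fails — the Cottage Food Declaration was withdrawn.
Exception (d)'s conditions are all satisfied: the bottled sauces are shelf-stable; the number of selling days per month is 8, under the 9 limit; the seller is a natural person. Applying paragraphs (h)–(n): (h) would limit (d) — some sales are to a restaurant for resale — but (i) sets (h) aside: (i) applies — assessed value is $179,500, meeting the $147,500 threshold. (j) would limit (i) — a current Category F Registration is held — but (k) sets (j) aside: (k) is engaged — a current Standing Clearance is held. (l) is inapplicable (the baseline figure is 532, short of 623), so (k) stands. So (d) applies.
Exception (e) requires that gross monthly sales are under $1,380; but gross monthly sales are $1,560, not under $1,380, so (e) is unavailable.

No — exception (d) applies; Tessa is not required to hold a retail food licence.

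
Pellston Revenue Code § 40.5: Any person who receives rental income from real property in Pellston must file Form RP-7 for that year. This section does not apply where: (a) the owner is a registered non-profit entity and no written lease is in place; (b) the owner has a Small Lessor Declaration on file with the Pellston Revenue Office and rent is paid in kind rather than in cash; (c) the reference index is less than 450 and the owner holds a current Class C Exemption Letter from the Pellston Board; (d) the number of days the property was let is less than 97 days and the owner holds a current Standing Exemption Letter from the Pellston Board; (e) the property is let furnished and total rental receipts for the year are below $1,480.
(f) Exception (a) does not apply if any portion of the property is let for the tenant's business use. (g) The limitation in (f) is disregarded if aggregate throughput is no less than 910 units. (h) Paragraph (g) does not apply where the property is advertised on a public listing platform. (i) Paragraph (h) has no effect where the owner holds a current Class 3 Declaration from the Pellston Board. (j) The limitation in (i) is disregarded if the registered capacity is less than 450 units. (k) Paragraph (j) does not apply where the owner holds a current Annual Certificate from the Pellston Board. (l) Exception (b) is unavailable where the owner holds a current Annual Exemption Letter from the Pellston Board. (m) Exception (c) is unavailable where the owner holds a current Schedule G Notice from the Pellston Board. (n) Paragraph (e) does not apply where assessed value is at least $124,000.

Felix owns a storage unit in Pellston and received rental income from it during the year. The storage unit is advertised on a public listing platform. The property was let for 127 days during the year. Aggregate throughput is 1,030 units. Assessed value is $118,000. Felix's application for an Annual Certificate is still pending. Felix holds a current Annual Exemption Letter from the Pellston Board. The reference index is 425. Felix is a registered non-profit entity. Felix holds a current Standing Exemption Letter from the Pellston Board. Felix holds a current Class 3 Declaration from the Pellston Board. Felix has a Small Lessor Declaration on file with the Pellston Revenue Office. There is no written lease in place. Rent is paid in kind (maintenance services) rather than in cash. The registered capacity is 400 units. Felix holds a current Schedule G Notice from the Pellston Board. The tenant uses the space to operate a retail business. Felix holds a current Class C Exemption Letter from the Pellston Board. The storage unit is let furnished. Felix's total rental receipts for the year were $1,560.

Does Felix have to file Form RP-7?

Yes — Felix must file Form RP-7.

Exception (a): Felix is a registered non-profit; there is no written lease — every condition holds. Turning to paragraphs (f)–(k): (f) operates against (a): the space is let for business use. (g) would limit (f) — aggregate throughput is 1,030 units, meeting the 910 units threshold — but (h) sets (g) aside: (h) operates against (g): the property is publicly advertised. (i) is triggered (a current Class 3 Declaration is held), but is displaced by (j): (j) applies — the registered capacity is 400 units, less than the 450 units limit. (k), which would lift (j), is not triggered — no current Annual Certificate is held. Exception (a) does not apply.
All of (b)'s requirements are met (a Small Lessor Declaration is on file; rent is paid in kind). But applying paragraph (l): (l) operates against (b): a current Annual Exemption Letter is held. Exception (b) does not apply.
Exception (c) is satisfied on its face — the reference index is 425, less than the 450 limit; a current Class C Exemption Letter is held. But: (m) operates against (c): a current Schedule G Notice is held. Exception (c) does not apply.
Exception (d) fails — the number of days the property was let is 127 days, not less than 97 days.
Exception (e) requires that total rental receipts for the year are below $1,480; but total rental receipts for the year are $1,560, not below $1,480, so (e) is unavailable.
No exception displaces § 40.5.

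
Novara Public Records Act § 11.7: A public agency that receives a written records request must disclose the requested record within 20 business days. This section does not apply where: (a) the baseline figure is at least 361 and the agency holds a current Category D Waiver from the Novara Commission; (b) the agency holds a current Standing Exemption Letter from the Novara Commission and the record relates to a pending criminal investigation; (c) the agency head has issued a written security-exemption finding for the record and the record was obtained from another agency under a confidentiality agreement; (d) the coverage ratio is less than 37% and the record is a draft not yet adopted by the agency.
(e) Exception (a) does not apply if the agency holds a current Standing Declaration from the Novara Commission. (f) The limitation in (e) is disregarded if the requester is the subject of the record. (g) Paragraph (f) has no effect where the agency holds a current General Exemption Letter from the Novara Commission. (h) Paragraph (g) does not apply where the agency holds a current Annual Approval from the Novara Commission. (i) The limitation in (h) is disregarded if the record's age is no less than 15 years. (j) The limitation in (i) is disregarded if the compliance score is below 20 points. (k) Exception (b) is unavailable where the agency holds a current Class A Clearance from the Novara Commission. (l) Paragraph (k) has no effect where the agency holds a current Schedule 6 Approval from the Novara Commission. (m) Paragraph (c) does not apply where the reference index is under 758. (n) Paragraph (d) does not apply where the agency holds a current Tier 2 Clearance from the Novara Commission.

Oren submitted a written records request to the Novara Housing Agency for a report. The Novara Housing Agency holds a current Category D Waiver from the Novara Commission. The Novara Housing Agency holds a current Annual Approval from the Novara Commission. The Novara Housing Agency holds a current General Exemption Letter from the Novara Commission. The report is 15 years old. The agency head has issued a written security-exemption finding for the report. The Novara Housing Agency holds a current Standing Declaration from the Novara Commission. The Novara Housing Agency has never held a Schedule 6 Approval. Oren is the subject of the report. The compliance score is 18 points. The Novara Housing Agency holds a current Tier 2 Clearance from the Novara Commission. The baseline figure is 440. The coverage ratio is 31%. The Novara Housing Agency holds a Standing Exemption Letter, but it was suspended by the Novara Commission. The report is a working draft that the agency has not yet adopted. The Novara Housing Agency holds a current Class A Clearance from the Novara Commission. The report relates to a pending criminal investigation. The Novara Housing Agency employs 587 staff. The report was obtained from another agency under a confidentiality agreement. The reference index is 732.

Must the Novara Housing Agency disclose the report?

All of (a)'s requirements are met (the baseline figure is 440, meeting the 361 threshold; a current Category D Waiver is held). Under paragraphs (e)–(j): (e) would limit (a) — a current Standing Declaration is held — but (f) sets (e) aside: (f) is engaged — Oren is the subject of the report. (g) would limit (f) — a current General Exemption Letter is held — but (h) sets (g) aside: (h) operates against (g): a current Annual Approval is held. (i) applies (the record's age is 15 years, meeting the 15 years threshold), but is overridden by (j): (j) operates against (i): the compliance score is 18 points, below the 20 points limit. So (a) applies.
Exception (b) requires that the agency holds a current Standing Exemption Letter from the Novara Commission; but no current Standing Exemption Letter is held, so (b) is unavailable.
Exception (c): a written security-exemption finding has been issued; the report was obtained under a confidentiality agreement — every condition holds. But: (m) operates against (c): the reference index is 732, under the 758 limit. Exception (c) does not apply.
All of (d)'s requirements are met (the coverage ratio is 31%, less than the 37% limit; the report is an unadopted draft). Turning to paragraph (n): (n) operates against (d): a current Tier 2 Clearance is held. So (d) is unavailable.

No — exception (a) applies; the Novara Housing Agency is not required to disclose the report.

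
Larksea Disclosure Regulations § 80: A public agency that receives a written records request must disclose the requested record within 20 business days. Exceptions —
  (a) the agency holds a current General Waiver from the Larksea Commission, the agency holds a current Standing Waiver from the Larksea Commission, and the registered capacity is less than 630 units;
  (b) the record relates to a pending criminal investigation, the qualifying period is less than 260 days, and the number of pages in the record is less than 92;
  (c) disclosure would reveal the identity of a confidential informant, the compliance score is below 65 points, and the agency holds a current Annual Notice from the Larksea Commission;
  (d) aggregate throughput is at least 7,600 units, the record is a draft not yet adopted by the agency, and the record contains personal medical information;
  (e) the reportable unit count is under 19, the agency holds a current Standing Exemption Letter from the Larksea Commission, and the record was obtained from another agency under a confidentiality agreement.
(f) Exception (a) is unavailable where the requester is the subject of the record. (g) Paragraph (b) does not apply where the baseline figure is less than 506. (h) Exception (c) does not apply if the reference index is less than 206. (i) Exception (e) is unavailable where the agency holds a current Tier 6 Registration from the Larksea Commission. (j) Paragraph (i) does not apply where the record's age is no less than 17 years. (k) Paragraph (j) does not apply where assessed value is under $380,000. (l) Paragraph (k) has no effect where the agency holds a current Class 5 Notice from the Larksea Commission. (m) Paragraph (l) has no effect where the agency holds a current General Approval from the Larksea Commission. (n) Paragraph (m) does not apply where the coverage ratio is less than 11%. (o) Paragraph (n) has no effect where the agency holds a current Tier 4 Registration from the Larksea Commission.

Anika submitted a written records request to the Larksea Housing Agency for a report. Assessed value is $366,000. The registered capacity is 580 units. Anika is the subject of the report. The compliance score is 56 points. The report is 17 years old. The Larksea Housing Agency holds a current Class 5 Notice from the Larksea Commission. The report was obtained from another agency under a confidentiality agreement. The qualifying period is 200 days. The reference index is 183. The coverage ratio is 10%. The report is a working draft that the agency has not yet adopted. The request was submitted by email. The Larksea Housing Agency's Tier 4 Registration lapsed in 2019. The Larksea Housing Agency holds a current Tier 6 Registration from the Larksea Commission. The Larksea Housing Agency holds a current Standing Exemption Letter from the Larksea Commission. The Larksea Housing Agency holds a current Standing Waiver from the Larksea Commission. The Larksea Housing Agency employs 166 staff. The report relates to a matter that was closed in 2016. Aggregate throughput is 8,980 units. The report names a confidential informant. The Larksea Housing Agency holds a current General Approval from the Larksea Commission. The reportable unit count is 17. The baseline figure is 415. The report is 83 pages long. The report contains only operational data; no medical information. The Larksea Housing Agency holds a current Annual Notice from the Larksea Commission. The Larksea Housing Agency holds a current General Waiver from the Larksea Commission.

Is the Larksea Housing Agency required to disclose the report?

Exception (a)'s conditions are all satisfied: a current General Waiver is held; a current Standing Waiver is held; the registered capacity is 580 units, less than the 630 units limit. But: (f) operates — Anika is the subject of the report. Exception (a) does not apply.
Exception (b) fails — the report relates to a closed matter.
Exception (c): the report names a confidential informant; the compliance score is 56 points, below the 65 points limit; a current Annual Notice is held — every condition holds. Turning to paragraph (h): (h) operates against (c): the reference index is 183, less than the 206 limit. (c) is therefore removed.
Exception (d) does not apply: the report contains only operational data.
Exception (e) is satisfied on its face — the reportable unit count is 17, under the 19 limit; a current Standing Exemption Letter is held; the report was obtained under a confidentiality agreement. Under paragraphs (i)–(o): (i) operates (a current Tier 6 Registration is held), but yields to (j): (j) is engaged — the record's age is 17 years, meeting the 17 years threshold. (k) operates (assessed value is $366,000, under the $380,000 limit), but yields to (l): (l) operates against (k): a current Class 5 Notice is held. (m) would limit (l) — a current General Approval is held — but (n) sets (m) aside: (n) operates against (m): the coverage ratio is 10%, less than the 11% limit. (o), which would lift (n), is not engaged — there is no Tier 4 Registration in force. So (e) applies.

No — exception (e) applies; the Larksea Housing Agency is not required to disclose the report.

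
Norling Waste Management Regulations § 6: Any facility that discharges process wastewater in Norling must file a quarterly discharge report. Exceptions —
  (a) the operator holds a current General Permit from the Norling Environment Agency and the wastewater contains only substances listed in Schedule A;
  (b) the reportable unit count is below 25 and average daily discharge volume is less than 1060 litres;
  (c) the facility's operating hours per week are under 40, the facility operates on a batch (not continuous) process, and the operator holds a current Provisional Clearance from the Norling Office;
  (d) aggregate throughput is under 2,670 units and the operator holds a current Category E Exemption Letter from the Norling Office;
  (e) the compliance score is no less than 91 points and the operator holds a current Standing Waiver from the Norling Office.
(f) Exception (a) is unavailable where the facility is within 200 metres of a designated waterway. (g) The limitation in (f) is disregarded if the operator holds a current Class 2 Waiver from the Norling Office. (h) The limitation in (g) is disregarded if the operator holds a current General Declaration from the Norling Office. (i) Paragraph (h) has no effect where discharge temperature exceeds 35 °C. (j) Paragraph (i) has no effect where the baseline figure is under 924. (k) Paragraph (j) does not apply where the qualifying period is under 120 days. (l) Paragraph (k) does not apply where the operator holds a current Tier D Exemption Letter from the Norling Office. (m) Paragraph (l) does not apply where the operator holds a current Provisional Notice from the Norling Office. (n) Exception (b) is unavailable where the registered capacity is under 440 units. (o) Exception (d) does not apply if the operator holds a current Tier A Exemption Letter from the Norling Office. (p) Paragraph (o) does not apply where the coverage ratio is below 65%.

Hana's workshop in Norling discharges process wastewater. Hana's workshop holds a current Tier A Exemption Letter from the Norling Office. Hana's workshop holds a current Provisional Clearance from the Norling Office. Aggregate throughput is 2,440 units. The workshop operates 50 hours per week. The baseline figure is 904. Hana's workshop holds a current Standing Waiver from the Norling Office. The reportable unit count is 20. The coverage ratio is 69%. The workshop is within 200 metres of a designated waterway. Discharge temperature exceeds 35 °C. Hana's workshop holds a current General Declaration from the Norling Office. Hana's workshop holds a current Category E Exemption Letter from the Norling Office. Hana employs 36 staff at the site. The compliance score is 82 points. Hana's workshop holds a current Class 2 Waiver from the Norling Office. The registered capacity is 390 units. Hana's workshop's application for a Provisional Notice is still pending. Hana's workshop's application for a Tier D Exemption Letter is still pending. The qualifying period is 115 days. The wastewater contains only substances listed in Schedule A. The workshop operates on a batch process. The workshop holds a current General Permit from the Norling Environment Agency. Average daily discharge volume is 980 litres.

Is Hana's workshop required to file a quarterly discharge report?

All of (a)'s requirements are met (a current General Permit is held; the wastewater is Schedule-A-only). Considering the limiting provisions: (f) would limit (a) — the workshop is within 200 m of a designated waterway — but (g) sets (f) aside: (g) operates against (f): a current Class 2 Waiver is held. (h) is triggered (a current General Declaration is held), but is displaced by (i): (i) applies — discharge temperature exceeds 35 °C. (j) is triggered (the baseline figure is 904, under the 924 limit), but is itself disapplied by (k): (k) is triggered — the qualifying period is 115 days, under the 120 days limit. (l), which would lift (k), is inapplicable — no current Tier D Exemption Letter is held. (a) remains available.
Exception (b): the reportable unit count is 20, below the 25 limit; average daily discharge volume is 980 litres, less than the 1060 litres limit — every condition holds. Turning to paragraph (n): (n) operates against (b): the registered capacity is 390 units, under the 440 units limit. So (b) is unavailable.
Exception (c) requires that the facility's operating hours per week are under 40; but the facility's operating hours per week are 50, not under 40, so (c) is unavailable.
Exception (d) is satisfied on its face — aggregate throughput is 2,440 units, under the 2,670 units limit; a current Category E Exemption Letter is held. However, paragraphs (o)–(p) must be considered: (o) is triggered — a current Tier A Exemption Letter is held. (p), which would lift (o), is not engaged — the coverage ratio is 69%, not below 65%. (d) is therefore removed.
Exception (e) fails — the compliance score is 82 points, short of 91 points.

No — exception (a) applies; Hana's workshop is not required to file a quarterly discharge report.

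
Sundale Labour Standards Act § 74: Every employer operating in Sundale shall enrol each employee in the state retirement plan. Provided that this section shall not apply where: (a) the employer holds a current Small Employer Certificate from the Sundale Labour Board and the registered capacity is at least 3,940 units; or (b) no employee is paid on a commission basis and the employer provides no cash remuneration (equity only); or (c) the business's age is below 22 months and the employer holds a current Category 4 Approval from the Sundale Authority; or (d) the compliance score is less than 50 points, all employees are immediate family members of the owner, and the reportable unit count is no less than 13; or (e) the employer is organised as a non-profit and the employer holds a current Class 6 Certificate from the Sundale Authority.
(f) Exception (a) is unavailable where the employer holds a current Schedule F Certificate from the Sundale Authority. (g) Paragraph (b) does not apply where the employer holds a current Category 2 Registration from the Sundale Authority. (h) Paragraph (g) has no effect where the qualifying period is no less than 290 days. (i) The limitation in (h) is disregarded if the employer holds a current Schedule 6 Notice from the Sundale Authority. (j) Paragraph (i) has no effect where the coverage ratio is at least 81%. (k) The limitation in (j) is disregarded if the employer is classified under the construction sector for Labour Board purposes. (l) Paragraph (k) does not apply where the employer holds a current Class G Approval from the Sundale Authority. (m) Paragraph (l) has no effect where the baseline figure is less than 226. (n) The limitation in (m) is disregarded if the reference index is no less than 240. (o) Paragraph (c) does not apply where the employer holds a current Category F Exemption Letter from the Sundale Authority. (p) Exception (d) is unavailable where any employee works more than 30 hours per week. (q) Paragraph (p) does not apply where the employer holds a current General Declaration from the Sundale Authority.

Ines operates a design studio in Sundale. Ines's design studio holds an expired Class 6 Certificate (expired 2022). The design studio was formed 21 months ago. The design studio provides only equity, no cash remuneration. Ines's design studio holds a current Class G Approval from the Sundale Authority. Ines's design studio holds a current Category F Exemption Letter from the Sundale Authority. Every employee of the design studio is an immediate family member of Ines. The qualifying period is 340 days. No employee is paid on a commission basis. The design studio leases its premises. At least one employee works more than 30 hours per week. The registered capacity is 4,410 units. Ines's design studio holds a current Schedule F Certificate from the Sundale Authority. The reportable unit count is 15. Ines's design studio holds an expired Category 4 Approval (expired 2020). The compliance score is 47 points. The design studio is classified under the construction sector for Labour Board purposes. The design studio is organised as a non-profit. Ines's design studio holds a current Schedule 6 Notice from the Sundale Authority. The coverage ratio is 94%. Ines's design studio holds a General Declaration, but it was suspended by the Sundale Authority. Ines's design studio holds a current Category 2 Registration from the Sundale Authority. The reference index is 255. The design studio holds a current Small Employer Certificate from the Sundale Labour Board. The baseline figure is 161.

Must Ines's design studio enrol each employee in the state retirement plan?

No — exception (b) applies; Ines's design studio is not required to enrol each employee in the state retirement plan.

All of (a)'s requirements are met (a current Small Employer Certificate is held; the registered capacity is 4,410 units, meeting the 3,940 units threshold). Turning to paragraph (f): (f) is engaged — a current Schedule F Certificate is held. (a) is therefore removed.
Exception (b)'s conditions are all satisfied: no employee is paid on commission; remuneration is equity-only. Applying paragraphs (g)–(n): (g) operates (a current Category 2 Registration is held), but is displaced by (h): (h) operates against (g): the qualifying period is 340 days, meeting the 290 days threshold. (i) applies (a current Schedule 6 Notice is held), but is itself disapplied by (j): (j) is triggered — the coverage ratio is 94%, meeting the 81% threshold. (k) would limit (j) — the design studio is classified under the construction sector — but (l) sets (k) aside: (l) operates against (k): a current Class G Approval is held. (m) would limit (l) — the baseline figure is 161, less than the 226 limit — but (n) sets (m) aside: (n) applies — the reference index is 255, meeting the 240 threshold. So (b) applies.
Exception (c) fails — no current Category 4 Approval is held.
Exception (d)'s conditions are all satisfied: the compliance score is 47 points, less than the 50 points limit; every employee is an immediate family member; the reportable unit count is 15, meeting the 13 threshold. Turning to paragraphs (p)–(q): (p) operates against (d): at least one employee exceeds 30 hours/week. (q) is not triggered (there is no General Declaration in force), so (p) stands. So (d) is unavailable.
Exception (e) requires that the employer holds a current Class 6 Certificate from the Sundale Authority; but there is no Class 6 Certificate in force, so (e) is unavailable.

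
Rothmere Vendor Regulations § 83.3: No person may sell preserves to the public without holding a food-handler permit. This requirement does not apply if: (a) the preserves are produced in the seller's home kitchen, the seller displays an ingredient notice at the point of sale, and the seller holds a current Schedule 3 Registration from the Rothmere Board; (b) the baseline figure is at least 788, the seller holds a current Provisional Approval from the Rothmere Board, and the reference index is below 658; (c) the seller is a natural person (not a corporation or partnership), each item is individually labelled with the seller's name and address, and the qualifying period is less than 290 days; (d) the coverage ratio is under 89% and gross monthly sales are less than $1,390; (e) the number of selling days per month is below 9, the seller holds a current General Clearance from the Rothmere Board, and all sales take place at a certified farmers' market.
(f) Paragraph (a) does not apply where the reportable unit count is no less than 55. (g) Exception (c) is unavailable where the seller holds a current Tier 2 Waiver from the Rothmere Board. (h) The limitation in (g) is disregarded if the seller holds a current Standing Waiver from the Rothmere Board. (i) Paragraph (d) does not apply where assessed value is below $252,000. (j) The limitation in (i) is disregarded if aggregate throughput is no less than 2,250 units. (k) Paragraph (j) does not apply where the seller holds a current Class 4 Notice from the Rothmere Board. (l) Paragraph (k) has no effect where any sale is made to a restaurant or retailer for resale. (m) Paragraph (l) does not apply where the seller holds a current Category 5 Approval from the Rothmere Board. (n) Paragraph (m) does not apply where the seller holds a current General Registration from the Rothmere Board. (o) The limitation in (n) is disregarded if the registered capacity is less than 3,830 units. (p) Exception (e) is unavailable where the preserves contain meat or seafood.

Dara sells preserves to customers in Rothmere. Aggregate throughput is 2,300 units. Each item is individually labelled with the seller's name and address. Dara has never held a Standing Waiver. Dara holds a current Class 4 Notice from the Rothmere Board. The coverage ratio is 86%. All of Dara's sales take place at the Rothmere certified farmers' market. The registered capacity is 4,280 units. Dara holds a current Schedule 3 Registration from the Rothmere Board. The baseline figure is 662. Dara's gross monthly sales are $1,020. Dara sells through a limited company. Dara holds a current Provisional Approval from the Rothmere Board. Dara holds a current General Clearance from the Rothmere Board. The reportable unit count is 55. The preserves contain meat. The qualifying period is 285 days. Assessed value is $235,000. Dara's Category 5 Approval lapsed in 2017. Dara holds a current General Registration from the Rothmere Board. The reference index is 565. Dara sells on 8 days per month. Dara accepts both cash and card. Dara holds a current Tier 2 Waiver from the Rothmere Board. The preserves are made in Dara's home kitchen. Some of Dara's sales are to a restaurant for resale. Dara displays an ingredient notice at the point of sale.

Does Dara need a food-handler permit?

No — exception (d) applies; Dara is not required to hold a food-handler permit.

Exception (a)'s conditions are all satisfied: the preserves are home-kitchen produced; an ingredient notice is displayed; a current Schedule 3 Registration is held. However, paragraph (f) must be considered: (f) operates against (a): the reportable unit count is 55, meeting the 55 threshold. Exception (a) does not apply.
Exception (b) requires that the baseline figure is at least 788; but the baseline figure is 662, short of 788, so (b) is unavailable.
Exception (c) does not apply: the seller operates through a limited company.
Exception (d)'s conditions are all satisfied: the coverage ratio is 86%, under the 89% limit; gross monthly sales are $1,020, less than the $1,390 limit. Considering the limiting provisions: (i) would limit (d) — assessed value is $235,000, below the $252,000 limit — but (j) sets (i) aside: (j) operates against (i): aggregate throughput is 2,300 units, meeting the 2,250 units threshold. (k) is triggered (a current Class 4 Notice is held), but is itself disapplied by (l): (l) operates against (k): some sales are to a restaurant for resale. (m) is not engaged (there is no Category 5 Approval in force), so (l) stands. Exception (d) stands.
Exception (e): the number of selling days per month is 8, below the 9 limit; a current General Clearance is held; all sales are at a certified farmers' market — every condition holds. Turning to paragraph (p): (p) is engaged — the preserves contain meat. Exception (e) does not apply.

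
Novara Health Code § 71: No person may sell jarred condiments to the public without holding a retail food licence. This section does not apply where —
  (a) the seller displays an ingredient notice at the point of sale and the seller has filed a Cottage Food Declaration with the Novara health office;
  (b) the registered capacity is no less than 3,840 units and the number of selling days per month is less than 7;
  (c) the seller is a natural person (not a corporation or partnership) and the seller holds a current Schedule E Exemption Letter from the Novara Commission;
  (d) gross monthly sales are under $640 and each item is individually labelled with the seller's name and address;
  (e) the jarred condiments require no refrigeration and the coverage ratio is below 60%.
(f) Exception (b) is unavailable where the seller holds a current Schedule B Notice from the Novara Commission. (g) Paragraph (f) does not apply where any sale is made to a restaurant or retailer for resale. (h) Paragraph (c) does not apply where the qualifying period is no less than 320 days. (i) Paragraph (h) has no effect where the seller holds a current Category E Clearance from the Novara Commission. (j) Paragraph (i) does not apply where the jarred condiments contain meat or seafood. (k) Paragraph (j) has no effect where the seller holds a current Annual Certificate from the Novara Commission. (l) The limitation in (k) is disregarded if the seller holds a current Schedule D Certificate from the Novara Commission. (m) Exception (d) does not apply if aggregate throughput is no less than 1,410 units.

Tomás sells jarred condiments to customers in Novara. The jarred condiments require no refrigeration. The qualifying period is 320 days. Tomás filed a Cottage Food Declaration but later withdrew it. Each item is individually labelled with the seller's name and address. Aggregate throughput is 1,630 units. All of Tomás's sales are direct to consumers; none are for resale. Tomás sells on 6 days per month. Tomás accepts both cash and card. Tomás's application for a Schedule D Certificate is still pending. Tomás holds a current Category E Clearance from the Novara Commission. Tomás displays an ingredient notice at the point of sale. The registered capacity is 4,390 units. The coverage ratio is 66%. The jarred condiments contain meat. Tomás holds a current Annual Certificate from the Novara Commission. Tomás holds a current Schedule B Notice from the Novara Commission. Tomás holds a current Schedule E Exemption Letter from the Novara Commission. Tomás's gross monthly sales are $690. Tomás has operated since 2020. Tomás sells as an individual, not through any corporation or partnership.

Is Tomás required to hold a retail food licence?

No — exception (c) applies; Tomás is not required to hold a retail food licence.

Exception (a) does not apply: the Cottage Food Declaration was withdrawn.
Exception (b) is satisfied on its face — the registered capacity is 4,390 units, meeting the 3,840 units threshold; the number of selling days per month is 6, less than the 7 limit. However, paragraphs (f)–(g) must be considered: (f) is triggered — a current Schedule B Notice is held. (g) is not triggered (no sales are for resale), so (f) stands. Exception (b) does not apply.
All of (c)'s requirements are met (the seller is a natural person; a current Schedule E Exemption Letter is held). As to paragraphs (h)–(l): (h) would limit (c) — the qualifying period is 320 days, meeting the 320 days threshold — but (i) sets (h) aside: (i) operates against (h): a current Category E Clearance is held. (j) would limit (i) — the jarred condiments contain meat — but (k) sets (j) aside: (k) is engaged — a current Annual Certificate is held. (l), which would lift (k), is not triggered — there is no Schedule D Certificate in force. So (c) applies.
Exception (d) does not apply: gross monthly sales are $690, not under $640.
Exception (e) does not apply: the coverage ratio is 66%, not below 60%.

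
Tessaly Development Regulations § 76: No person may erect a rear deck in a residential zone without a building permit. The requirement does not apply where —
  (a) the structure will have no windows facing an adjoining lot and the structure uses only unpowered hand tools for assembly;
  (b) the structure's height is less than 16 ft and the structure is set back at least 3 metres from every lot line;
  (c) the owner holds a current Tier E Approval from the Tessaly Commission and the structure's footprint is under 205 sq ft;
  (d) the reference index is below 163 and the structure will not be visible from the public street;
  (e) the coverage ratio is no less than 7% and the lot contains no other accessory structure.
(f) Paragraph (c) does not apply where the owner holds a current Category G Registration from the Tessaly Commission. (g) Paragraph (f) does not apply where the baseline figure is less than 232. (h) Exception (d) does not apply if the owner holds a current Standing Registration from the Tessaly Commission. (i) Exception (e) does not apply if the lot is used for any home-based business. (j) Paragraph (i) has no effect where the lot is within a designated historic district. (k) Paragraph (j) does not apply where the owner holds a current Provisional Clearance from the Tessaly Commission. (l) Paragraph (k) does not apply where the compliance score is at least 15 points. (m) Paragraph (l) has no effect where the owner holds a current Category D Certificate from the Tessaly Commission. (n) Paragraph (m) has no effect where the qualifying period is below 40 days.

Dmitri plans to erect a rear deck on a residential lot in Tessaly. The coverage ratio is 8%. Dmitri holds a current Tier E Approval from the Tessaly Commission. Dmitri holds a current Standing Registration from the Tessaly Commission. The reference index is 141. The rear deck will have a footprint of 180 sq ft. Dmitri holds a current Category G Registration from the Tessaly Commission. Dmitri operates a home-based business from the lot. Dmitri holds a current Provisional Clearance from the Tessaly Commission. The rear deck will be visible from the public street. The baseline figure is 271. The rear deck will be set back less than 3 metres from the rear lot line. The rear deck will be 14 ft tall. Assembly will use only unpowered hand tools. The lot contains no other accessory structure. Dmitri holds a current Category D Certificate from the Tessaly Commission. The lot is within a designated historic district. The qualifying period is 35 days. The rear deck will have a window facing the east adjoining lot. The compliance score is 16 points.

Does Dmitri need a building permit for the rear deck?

No — exception (e) applies; Dmitri does not need a building permit.

Exception (a) fails — a window faces an adjoining lot.
Exception (b) fails — the rear setback is under 3 m.
Exception (c) is satisfied on its face — a current Tier E Approval is held; the structure's footprint is 180 sq ft, under the 205 sq ft limit. Turning to paragraphs (f)–(g): (f) operates against (c): a current Category G Registration is held. (g) is not triggered (the baseline figure is 271, not less than 232), so (f) stands. So (c) is unavailable.
Exception (d) requires that the structure will not be visible from the public street; but the structure will be visible from the street, so (d) is unavailable.
Exception (e)'s conditions are all satisfied: the coverage ratio is 8%, meeting the 7% threshold; the lot has no other accessory structure. Applying paragraphs (i)–(n): (i) would limit (e) — a home-based business operates on the lot — but (j) sets (i) aside: (j) is engaged — the lot is in a historic district. (k) operates (a current Provisional Clearance is held), but is overridden by (l): (l) is engaged — the compliance score is 16 points, meeting the 15 points threshold. (m) is engaged (a current Category D Certificate is held), but is overridden by (n): (n) operates against (m): the qualifying period is 35 days, below the 40 days limit. So (e) applies.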